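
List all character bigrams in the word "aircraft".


Word: "aircraft" (length 8)
Number of bigrams = 8 - 2 + 1 = 7
  Position 0: "ai"
  Position 1: "ir"
  Position 2: "rc"
  Position 3: "cr"
  Position 4: "ra"
  Position 5: "af"
  Position 6: "ft"
Bigrams = "ai", "ir", "rc", "cr", "ra", "af", "ft"


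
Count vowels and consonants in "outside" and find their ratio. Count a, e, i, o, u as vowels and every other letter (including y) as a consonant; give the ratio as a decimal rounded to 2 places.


Word: "outside"
Vowels (a,e,i,o,u): 4
Consonants: 3
Ratio = 4/3
= 1.33


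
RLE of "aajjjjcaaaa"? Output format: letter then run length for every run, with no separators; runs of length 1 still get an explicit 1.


String: "aajjjjcaaaa"
Scanning for consecutive runs:
  'a' x 2
  'j' x 4
  'c' x 1
  'a' x 4
RLE = "a2j4c1a4"


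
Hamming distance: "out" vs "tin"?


Comparing character by character (same length = 3):
  Pos 0: 'o' vs 't' !=
  Pos 1: 'u' vs 'i' !=
  Pos 2: 't' vs 'n' !=
Hamming distance = 3


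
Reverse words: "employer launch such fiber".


Original: "employer launch such fiber"
Words (1..n): employer | launch | such | fiber
Reversed (n..1): fiber | such | launch | employer
Result = "fiber such launch employer"


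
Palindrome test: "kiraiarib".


Word: "kiraiarib"
Reversed: "biraiarik"
Forward == Backward? kiraiarib != biraiarik
Palindrome = No


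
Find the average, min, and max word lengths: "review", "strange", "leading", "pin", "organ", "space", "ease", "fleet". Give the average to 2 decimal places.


Lengths: "review"=6, "strange"=7, "leading"=7, "pin"=3, "organ"=5, "space"=5, "ease"=4, "fleet"=5
Sum = 42, Count = 8
Average = 42/8 = 5.25
= avg=5.25, min=3, max=7


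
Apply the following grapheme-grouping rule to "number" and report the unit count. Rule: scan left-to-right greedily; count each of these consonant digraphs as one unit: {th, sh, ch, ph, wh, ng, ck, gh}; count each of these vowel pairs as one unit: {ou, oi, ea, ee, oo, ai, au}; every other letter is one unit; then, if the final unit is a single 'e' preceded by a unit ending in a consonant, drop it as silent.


Word: "number" (6 letters)
Left-to-right scan:
  1. 'n' (letter)
  2. 'u' (letter)
  3. 'm' (letter)
  4. 'b' (letter)
  5. 'e' (letter)
  6. 'r' (letter)
Units from scan: 6
Sound units = 6 units


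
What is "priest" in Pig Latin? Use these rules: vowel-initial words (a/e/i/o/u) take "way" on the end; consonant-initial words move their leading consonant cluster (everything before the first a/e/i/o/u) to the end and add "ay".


Word: "priest"
Starts with consonant(s) → move to end, add 'ay'
Consonant cluster: "pr"
Pig Latin = "iestpray"


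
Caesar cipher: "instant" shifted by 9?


Word: "instant"
Shift: 9
Each letter → (letter + shift) mod 26:
  'i' (8) + 9 = 17 → 'r'
  'n' (13) + 9 = 22 → 'w'
  's' (18) + 9 = 1 → 'b'
  't' (19) + 9 = 2 → 'c'
  'a' (0) + 9 = 9 → 'j'
  'n' (13) + 9 = 22 → 'w'
  't' (19) + 9 = 2 → 'c'
Result = "rwbcjwc"


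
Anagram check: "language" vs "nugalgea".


Word 1: "language" → sorted: aaegglnu
Word 2: "nugalgea" → sorted: aaegglnu
Same letters? aaegglnu == aaegglnu
Anagram = Yes


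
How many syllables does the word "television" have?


Word: "television"
Syllable breakdown: tel · e · vi · sion
Counting: 4 parts
= 4 syllables


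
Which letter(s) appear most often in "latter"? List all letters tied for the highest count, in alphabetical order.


Word: "latter"
Letter counts:
  'a': 1
  'e': 1
  'l': 1
  'r': 1
  't': 2
Maximum count = 2
Most frequent = 't' (2 times each)


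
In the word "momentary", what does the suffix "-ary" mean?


Suffix: -ary
Example: momentary (moment + -ary)
Meaning = relating to


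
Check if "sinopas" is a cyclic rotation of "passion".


Word: "passion", Candidate: "sinopas"
Method: check if candidate is substring of word+word
"passionpassion" contains "sinopas"? No
Is rotation = No


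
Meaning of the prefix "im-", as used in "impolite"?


Prefix: im-
As in: impolite -> im- + polite
Meaning = not / into


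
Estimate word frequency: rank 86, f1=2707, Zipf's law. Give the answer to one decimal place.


Zipf's law: f(r) = f(1) / r
f(1) = 2707
f(86) = 2707 / 86
= 31.5 occurrences


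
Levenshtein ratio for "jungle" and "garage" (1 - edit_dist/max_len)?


Word 1: "jungle" (length 6)
Word 2: "garage" (length 6)
One optimal edit sequence:
  1. substitute 'j' -> 'g'  (+1)
  2. substitute 'u' -> 'a'  (+1)
  3. substitute 'n' -> 'r'  (+1)
  4. substitute 'g' -> 'a'  (+1)
  5. substitute 'l' -> 'g'  (+1)
  6. keep 'e'
Edit distance = 5
Max length = max(6, 6) = 6
Similarity = 1 - 5/6
= 0.1667


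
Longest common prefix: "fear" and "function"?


Word 1: "fear"
Word 2: "function"
Comparing from start:
  Pos 0: 'f' == 'f'
  Pos 1: 'e' != 'u' (stop)
LCP = "f" (length 1)


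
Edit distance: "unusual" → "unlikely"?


Word 1: "unusual" (length 7)
Word 2: "unlikely" (length 8)
One optimal edit sequence (insert/delete/substitute each cost 1):
  1. keep 'u'
  2. keep 'n'
  3. substitute 'u' -> 'l'  (+1)
  4. substitute 's' -> 'i'  (+1)
  5. substitute 'u' -> 'k'  (+1)
  6. substitute 'a' -> 'e'  (+1)
  7. keep 'l'
  8. insert 'y'  (+1)
Total edit operations: 5
Edit distance = 5


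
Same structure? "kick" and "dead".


Pattern of "kick": [0, 1, 2, 0]
Pattern of "dead": [0, 1, 2, 0]
Patterns match
Same pattern = Yes


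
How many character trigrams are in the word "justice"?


Word: "justice" (length 7)
Number of 3-grams = length - 3 + 1 = 7 - 3 + 1
= 5


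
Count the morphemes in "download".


Word: "download"
Morphemes: down- + load
Each morpheme carries meaning
= 2 morphemes


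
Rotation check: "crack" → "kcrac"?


Word: "crack", Candidate: "kcrac"
Method: check if candidate is substring of word+word
"crackcrack" contains "kcrac"? Yes
Is rotation = Yes


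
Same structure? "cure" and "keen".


Pattern of "cure": [0, 1, 2, 3]
Pattern of "keen": [0, 1, 1, 2]
Patterns do not match
Same pattern = No


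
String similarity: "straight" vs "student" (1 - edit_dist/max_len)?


Word 1: "straight" (length 8)
Word 2: "student" (length 7)
One optimal edit sequence:
  1. keep 's'
  2. keep 't'
  3. delete 'r'  (+1)
  4. substitute 'a' -> 'u'  (+1)
  5. substitute 'i' -> 'd'  (+1)
  6. substitute 'g' -> 'e'  (+1)
  7. substitute 'h' -> 'n'  (+1)
  8. keep 't'
Edit distance = 5
Max length = max(8, 7) = 8
Similarity = 1 - 5/8
= 0.3750


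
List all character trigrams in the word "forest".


Word: "forest" (length 6)
Number of trigrams = 6 - 3 + 1 = 4
  Position 0: "for"
  Position 1: "ore"
  Position 2: "res"
  Position 3: "est"
Trigrams = "for", "ore", "res", "est"


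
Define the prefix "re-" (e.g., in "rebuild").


Prefix: re-
Example: rebuild (re- + build)
Meaning = again


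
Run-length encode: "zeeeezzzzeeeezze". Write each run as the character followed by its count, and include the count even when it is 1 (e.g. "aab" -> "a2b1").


String: "zeeeezzzzeeeezze"
Scanning for consecutive runs:
  'z' x 1
  'e' x 4
  'z' x 4
  'e' x 4
  'z' x 2
  'e' x 1
RLE = "z1e4z4e4z2e1"


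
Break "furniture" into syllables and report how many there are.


Word: "furniture"
Syllable breakdown: fur / ni / ture
Counting: 3 parts
= 3 syllables


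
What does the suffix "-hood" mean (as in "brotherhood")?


Suffix: -hood
Example: brotherhood = brother + -hood
Meaning = state / condition


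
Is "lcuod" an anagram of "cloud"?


Word 1: "cloud" → sorted: cdlou
Word 2: "lcuod" → sorted: cdlou
Same letters? cdlou == cdlou
Anagram = Yes


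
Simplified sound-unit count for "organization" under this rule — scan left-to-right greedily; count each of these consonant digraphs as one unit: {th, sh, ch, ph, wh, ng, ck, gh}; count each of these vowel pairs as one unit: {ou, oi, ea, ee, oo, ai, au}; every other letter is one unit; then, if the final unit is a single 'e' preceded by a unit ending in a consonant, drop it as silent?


Word: "organization" (12 letters)
Left-to-right scan:
  1. 'o' (letter)
  2. 'r' (letter)
  3. 'g' (letter)
  4. 'a' (letter)
  5. 'n' (letter)
  6. 'i' (letter)
  7. 'z' (letter)
  8. 'a' (letter)
  9. 't' (letter)
  10. 'i' (letter)
  11. 'o' (letter)
  12. 'n' (letter)
Units from scan: 12
Sound units = 12 units


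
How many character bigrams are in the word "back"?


Word: "back" (length 4)
Number of 2-grams = length - 2 + 1 = 4 - 2 + 1
= 3


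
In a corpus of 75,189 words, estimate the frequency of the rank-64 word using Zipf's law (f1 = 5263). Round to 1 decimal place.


Zipf's law: f(r) = f(1) / r
f(1) = 5263
f(64) = 5263 / 64
= 82.2 occurrences


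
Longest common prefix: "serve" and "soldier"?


Word 1: "serve"
Word 2: "soldier"
Comparing from start:
  Pos 0: 's' == 's'
  Pos 1: 'e' != 'o' (stop)
LCP = "s" (length 1)


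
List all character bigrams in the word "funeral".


Word: "funeral" (length 7)
Number of bigrams = 7 - 2 + 1 = 6
  Position 0: "fu"
  Position 1: "un"
  Position 2: "ne"
  Position 3: "er"
  Position 4: "ra"
  Position 5: "al"
Bigrams = "fu", "un", "ne", "er", "ra", "al"


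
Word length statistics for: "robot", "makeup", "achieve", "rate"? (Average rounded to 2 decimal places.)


Lengths: "robot"=5, "makeup"=6, "achieve"=7, "rate"=4
Sum = 22, Count = 4
Average = 22/4 = 5.50
= avg=5.50, min=4, max=7


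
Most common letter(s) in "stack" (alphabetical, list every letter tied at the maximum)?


Word: "stack"
Letter counts:
  'a': 1
  'c': 1
  'k': 1
  's': 1
  't': 1
Maximum count = 1
Most frequent = 'a', 'c', 'k', 's', 't' (1 time each)


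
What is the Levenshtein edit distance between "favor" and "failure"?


Word 1: "favor" (length 5)
Word 2: "failure" (length 7)
One optimal edit sequence (insert/delete/substitute each cost 1):
  1. keep 'f'
  2. keep 'a'
  3. insert 'i'  (+1)
  4. substitute 'v' -> 'l'  (+1)
  5. substitute 'o' -> 'u'  (+1)
  6. keep 'r'
  7. insert 'e'  (+1)
Total edit operations: 4
Edit distance = 4


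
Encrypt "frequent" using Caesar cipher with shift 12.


Word: "frequent"
Shift: 12
Each letter → (letter + shift) mod 26:
  'f' (5) + 12 = 17 → 'r'
  'r' (17) + 12 = 3 → 'd'
  'e' (4) + 12 = 16 → 'q'
  'q' (16) + 12 = 2 → 'c'
  'u' (20) + 12 = 6 → 'g'
  'e' (4) + 12 = 16 → 'q'
  'n' (13) + 12 = 25 → 'z'
  't' (19) + 12 = 5 → 'f'
Result = "rdqcgqzf"


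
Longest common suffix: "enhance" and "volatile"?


Word 1: "enhance"
Word 2: "volatile"
Comparing from end:
  Pos -1: 'e' == 'e'
  Pos -2: 'c' != 'l' (stop)
LCS = "e" (length 1)


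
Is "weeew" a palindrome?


Word: "weeew"
Reversed: "weeew"
Forward == Backward? weeew == weeew
Palindrome = Yes


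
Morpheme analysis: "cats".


Word: "cats"
Morphemes: cat + -s
Each morpheme carries meaning
= 2 morphemes


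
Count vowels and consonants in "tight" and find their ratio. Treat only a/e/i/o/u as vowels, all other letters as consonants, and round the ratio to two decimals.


Word: "tight"
Vowels (a,e,i,o,u): 1
Consonants: 4
Ratio = 1/4
= 0.25


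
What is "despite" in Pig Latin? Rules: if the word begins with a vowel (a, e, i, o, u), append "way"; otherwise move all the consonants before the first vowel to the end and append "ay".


Word: "despite"
Starts with consonant(s) → move to end, add 'ay'
Consonant cluster: "d"
Pig Latin = "espiteday"


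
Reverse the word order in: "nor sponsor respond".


Original: "nor sponsor respond"
Words (1..n): nor | sponsor | respond
Reversed (n..1): respond | sponsor | nor
Result = "respond sponsor nor"


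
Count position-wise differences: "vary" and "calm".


Comparing character by character (same length = 4):
  Pos 0: 'v' vs 'c' !=
  Pos 1: 'a' vs 'a' =
  Pos 2: 'r' vs 'l' !=
  Pos 3: 'y' vs 'm' !=
Hamming distance = 3


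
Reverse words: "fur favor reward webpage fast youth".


Original: "fur favor reward webpage fast youth"
Words (1..n): fur | favor | reward | webpage | fast | youth
Reversed (n..1): youth | fast | webpage | reward | favor | fur
Result = "youth fast webpage reward favor fur"


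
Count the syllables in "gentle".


Word: "gentle"
Syllable breakdown: gen / tle
Counting: 2 parts
= 2 syllables


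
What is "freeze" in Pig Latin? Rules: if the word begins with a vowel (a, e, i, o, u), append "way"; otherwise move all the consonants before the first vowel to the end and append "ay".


Word: "freeze"
Starts with consonant(s) → move to end, add 'ay'
Consonant cluster: "fr"
Pig Latin = "eezefray"


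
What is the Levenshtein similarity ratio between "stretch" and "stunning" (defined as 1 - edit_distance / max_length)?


Word 1: "stretch" (length 7)
Word 2: "stunning" (length 8)
One optimal edit sequence:
  1. keep 's'
  2. keep 't'
  3. insert 'u'  (+1)
  4. substitute 'r' -> 'n'  (+1)
  5. substitute 'e' -> 'n'  (+1)
  6. substitute 't' -> 'i'  (+1)
  7. substitute 'c' -> 'n'  (+1)
  8. substitute 'h' -> 'g'  (+1)
Edit distance = 6
Max length = max(7, 8) = 8
Similarity = 1 - 6/8
= 0.2500


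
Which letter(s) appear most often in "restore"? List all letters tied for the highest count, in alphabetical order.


Word: "restore"
Letter counts:
  'e': 2
  'o': 1
  'r': 2
  's': 1
  't': 1
Maximum count = 2
Most frequent = 'e', 'r' (2 times each)


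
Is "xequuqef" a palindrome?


Word: "xequuqef"
Reversed: "fequuqex"
Forward == Backward? xequuqef != fequuqex
Palindrome = No


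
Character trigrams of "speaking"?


Word: "speaking" (length 8)
Number of trigrams = 8 - 3 + 1 = 6
  Position 0: "spe"
  Position 1: "pea"
  Position 2: "eak"
  Position 3: "aki"
  Position 4: "kin"
  Position 5: "ing"
Trigrams = "spe", "pea", "eak", "aki", "kin", "ing"


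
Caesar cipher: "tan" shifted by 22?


Word: "tan"
Shift: 22
Each letter → (letter + shift) mod 26:
  't' (19) + 22 = 15 → 'p'
  'a' (0) + 22 = 22 → 'w'
  'n' (13) + 22 = 9 → 'j'
Result = "pwj"


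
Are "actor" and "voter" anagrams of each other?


Word 1: "actor" → sorted: acort
Word 2: "voter" → sorted: eortv
Same letters? acort != eortv
Anagram = No


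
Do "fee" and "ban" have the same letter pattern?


Pattern of "fee": [0, 1, 1]
Pattern of "ban": [0, 1, 2]
Patterns do not match
Same pattern = No


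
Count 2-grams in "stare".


Word: "stare" (length 5)
Number of 2-grams = length - 2 + 1 = 5 - 2 + 1
= 4


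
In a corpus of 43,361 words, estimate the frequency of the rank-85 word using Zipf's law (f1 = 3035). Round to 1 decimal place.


Zipf's law: f(r) = f(1) / r
f(1) = 3035
f(85) = 3035 / 85
= 35.7 occurrences


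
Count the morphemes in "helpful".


Word: "helpful"
Morphemes: help / -ful
Each morpheme carries meaning
= 2 morphemes


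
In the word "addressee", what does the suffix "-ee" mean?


Suffix: -ee
Example: addressee (address + -ee)
Meaning = one who receives


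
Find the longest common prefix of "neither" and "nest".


Word 1: "neither"
Word 2: "nest"
Comparing from start:
  Pos 0: 'n' == 'n'
  Pos 1: 'e' == 'e'
  Pos 2: 'i' != 's' (stop)
LCP = "ne" (length 2)


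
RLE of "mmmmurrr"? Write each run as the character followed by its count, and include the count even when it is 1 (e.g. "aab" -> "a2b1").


String: "mmmmurrr"
Scanning for consecutive runs:
  'm' x 4
  'u' x 1
  'r' x 3
RLE = "m4u1r3"


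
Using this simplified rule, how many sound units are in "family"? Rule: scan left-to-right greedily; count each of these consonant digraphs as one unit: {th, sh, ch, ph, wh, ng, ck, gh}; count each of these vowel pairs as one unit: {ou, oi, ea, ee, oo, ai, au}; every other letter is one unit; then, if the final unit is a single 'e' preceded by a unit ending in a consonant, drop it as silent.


Word: "family" (6 letters)
Left-to-right scan:
  1. 'f' (letter)
  2. 'a' (letter)
  3. 'm' (letter)
  4. 'i' (letter)
  5. 'l' (letter)
  6. 'y' (letter)
Units from scan: 6
Sound units = 6 units


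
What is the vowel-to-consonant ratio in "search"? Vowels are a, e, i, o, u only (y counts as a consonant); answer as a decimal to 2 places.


Word: "search"
Vowels (a,e,i,o,u): 2
Consonants: 4
Ratio = 2/4
= 0.50


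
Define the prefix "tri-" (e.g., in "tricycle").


Prefix: tri-
Example: tricycle (tri- + cycle)
Meaning = three


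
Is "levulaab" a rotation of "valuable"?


Word: "valuable", Candidate: "levulaab"
Method: check if candidate is substring of word+word
"valuablevaluable" contains "levulaab"? No
Is rotation = No


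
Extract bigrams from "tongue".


Word: "tongue" (length 6)
Number of bigrams = 6 - 2 + 1 = 5
  Position 0: "to"
  Position 1: "on"
  Position 2: "ng"
  Position 3: "gu"
  Position 4: "ue"
Bigrams = "to", "on", "ng", "gu", "ue"


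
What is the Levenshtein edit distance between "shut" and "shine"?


Word 1: "shut" (length 4)
Word 2: "shine" (length 5)
One optimal edit sequence (insert/delete/substitute each cost 1):
  1. keep 's'
  2. keep 'h'
  3. insert 'i'  (+1)
  4. substitute 'u' -> 'n'  (+1)
  5. substitute 't' -> 'e'  (+1)
Total edit operations: 3
Edit distance = 3


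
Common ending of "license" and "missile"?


Word 1: "license"
Word 2: "missile"
Comparing from end:
  Pos -1: 'e' == 'e'
  Pos -2: 's' != 'l' (stop)
LCS = "e" (length 1)


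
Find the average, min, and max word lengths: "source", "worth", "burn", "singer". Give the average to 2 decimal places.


Lengths: "source"=6, "worth"=5, "burn"=4, "singer"=6
Sum = 21, Count = 4
Average = 21/4 = 5.25
= avg=5.25, min=4, max=6


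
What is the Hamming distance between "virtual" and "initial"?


Comparing character by character (same length = 7):
  Pos 0: 'v' vs 'i' !=
  Pos 1: 'i' vs 'n' !=
  Pos 2: 'r' vs 'i' !=
  Pos 3: 't' vs 't' =
  Pos 4: 'u' vs 'i' !=
  Pos 5: 'a' vs 'a' =
  Pos 6: 'l' vs 'l' =
Hamming distance = 4


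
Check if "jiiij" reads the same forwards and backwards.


Word: "jiiij"
Reversed: "jiiij"
Forward == Backward? jiiij == jiiij
Palindrome = Yes


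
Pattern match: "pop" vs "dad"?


Pattern of "pop": [0, 1, 0]
Pattern of "dad": [0, 1, 0]
Patterns match
Same pattern = Yes


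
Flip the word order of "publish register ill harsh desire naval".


Original: "publish register ill harsh desire naval"
Words (1..n): publish | register | ill | harsh | desire | naval
Reversed (n..1): naval | desire | harsh | ill | register | publish
Result = "naval desire harsh ill register publish"


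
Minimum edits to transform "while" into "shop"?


Word 1: "while" (length 5)
Word 2: "shop" (length 4)
One optimal edit sequence (insert/delete/substitute each cost 1):
  1. substitute 'w' -> 's'  (+1)
  2. keep 'h'
  3. delete 'i'  (+1)
  4. substitute 'l' -> 'o'  (+1)
  5. substitute 'e' -> 'p'  (+1)
Total edit operations: 4
Edit distance = 4


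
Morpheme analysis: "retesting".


Word: "retesting"
Morphemes: re- + test + -ing
Each morpheme carries meaning
= 3 morphemes


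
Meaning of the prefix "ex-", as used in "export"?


Prefix: ex-
Example: export (ex- + port)
Meaning = out / former


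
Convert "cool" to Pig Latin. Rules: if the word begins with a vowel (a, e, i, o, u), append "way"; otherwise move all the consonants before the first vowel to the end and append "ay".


Word: "cool"
Starts with consonant(s) → move to end, add 'ay'
Consonant cluster: "c"
Pig Latin = "oolcay"


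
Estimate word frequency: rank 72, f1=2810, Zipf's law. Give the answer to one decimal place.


Zipf's law: f(r) = f(1) / r
f(1) = 2810
f(72) = 2810 / 72
= 39.0 occurrences


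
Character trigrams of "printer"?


Word: "printer" (length 7)
Number of trigrams = 7 - 3 + 1 = 5
  Position 0: "pri"
  Position 1: "rin"
  Position 2: "int"
  Position 3: "nte"
  Position 4: "ter"
Trigrams = "pri", "rin", "int", "nte", "ter"


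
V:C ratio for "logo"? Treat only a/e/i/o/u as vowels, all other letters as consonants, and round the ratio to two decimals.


Word: "logo"
Vowels (a,e,i,o,u): 2
Consonants: 2
Ratio = 2/2
= 1.00


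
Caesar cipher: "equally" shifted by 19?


Word: "equally"
Shift: 19
Each letter → (letter + shift) mod 26:
  'e' (4) + 19 = 23 → 'x'
  'q' (16) + 19 = 9 → 'j'
  'u' (20) + 19 = 13 → 'n'
  'a' (0) + 19 = 19 → 't'
  'l' (11) + 19 = 4 → 'e'
  'l' (11) + 19 = 4 → 'e'
  'y' (24) + 19 = 17 → 'r'
Result = "xjnteer"


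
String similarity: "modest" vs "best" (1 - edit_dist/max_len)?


Word 1: "modest" (length 6)
Word 2: "best" (length 4)
One optimal edit sequence:
  1. delete 'm'  (+1)
  2. delete 'o'  (+1)
  3. substitute 'd' -> 'b'  (+1)
  4. keep 'e'
  5. keep 's'
  6. keep 't'
Edit distance = 3
Max length = max(6, 4) = 6
Similarity = 1 - 3/6
= 0.5000


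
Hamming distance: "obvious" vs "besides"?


Comparing character by character (same length = 7):
  Pos 0: 'o' vs 'b' !=
  Pos 1: 'b' vs 'e' !=
  Pos 2: 'v' vs 's' !=
  Pos 3: 'i' vs 'i' =
  Pos 4: 'o' vs 'd' !=
  Pos 5: 'u' vs 'e' !=
  Pos 6: 's' vs 's' =
Hamming distance = 5


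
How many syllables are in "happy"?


Word: "happy"
Syllable breakdown: hap / py
Counting: 2 parts
= 2 syllables


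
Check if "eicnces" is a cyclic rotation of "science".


Word: "science", Candidate: "eicnces"
Method: check if candidate is substring of word+word
"sciencescience" contains "eicnces"? No
Is rotation = No


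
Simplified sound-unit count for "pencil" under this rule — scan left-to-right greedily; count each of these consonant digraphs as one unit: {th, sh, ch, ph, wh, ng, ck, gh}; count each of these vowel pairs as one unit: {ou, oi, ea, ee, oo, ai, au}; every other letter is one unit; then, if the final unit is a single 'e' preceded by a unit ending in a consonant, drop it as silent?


Word: "pencil" (6 letters)
Left-to-right scan:
  (1) 'p' (letter)
  (2) 'e' (letter)
  (3) 'n' (letter)
  (4) 'c' (letter)
  (5) 'i' (letter)
  (6) 'l' (letter)
Units from scan: 6
Sound units = 6 units


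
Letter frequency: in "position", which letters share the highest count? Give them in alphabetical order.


Word: "position"
Letter counts:
  'i': 2
  'n': 1
  'o': 2
  'p': 1
  's': 1
  't': 1
Maximum count = 2
Most frequent = 'i', 'o' (2 times each)


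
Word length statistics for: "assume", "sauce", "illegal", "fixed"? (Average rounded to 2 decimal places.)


Lengths: "assume"=6, "sauce"=5, "illegal"=7, "fixed"=5
Sum = 23, Count = 4
Average = 23/4 = 5.75
= avg=5.75, min=5, max=7


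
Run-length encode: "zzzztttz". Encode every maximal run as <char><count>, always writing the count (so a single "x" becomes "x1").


String: "zzzztttz"
Scanning for consecutive runs:
  'z' x 4
  't' x 3
  'z' x 1
RLE = "z4t3z1"


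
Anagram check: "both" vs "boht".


Word 1: "both" → sorted: bhot
Word 2: "boht" → sorted: bhot
Same letters? bhot == bhot
Anagram = Yes


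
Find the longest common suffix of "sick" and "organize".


Word 1: "sick"
Word 2: "organize"
Comparing from end:
  Pos -1: 'k' != 'e' (stop)
LCS = "" (length 0)


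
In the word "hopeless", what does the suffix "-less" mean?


Suffix: -less
Example: hopeless = hope + -less
Meaning = without


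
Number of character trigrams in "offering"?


Word: "offering" (length 8)
Number of 3-grams = length - 3 + 1 = 8 - 3 + 1
= 6


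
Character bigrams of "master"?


Word: "master" (length 6)
Number of bigrams = 6 - 2 + 1 = 5
  Position 0: "ma"
  Position 1: "as"
  Position 2: "st"
  Position 3: "te"
  Position 4: "er"
Bigrams = "ma", "as", "st", "te", "er"


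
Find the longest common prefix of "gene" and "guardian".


Word 1: "gene"
Word 2: "guardian"
Comparing from start:
  Pos 0: 'g' == 'g'
  Pos 1: 'e' != 'u' (stop)
LCP = "g" (length 1)


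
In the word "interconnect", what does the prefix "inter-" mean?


Prefix: inter-
As in: interconnect -> inter- + connect
Meaning = between


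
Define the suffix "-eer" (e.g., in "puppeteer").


Suffix: -eer
Example: puppeteer = puppet + -eer
Meaning = one who is concerned with


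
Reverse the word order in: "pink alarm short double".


Original: "pink alarm short double"
Words (1..n): pink | alarm | short | double
Reversed (n..1): double | short | alarm | pink
Result = "double short alarm pink"


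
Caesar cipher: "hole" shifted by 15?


Word: "hole"
Shift: 15
Each letter → (letter + shift) mod 26:
  'h' (7) + 15 = 22 → 'w'
  'o' (14) + 15 = 3 → 'd'
  'l' (11) + 15 = 0 → 'a'
  'e' (4) + 15 = 19 → 't'
Result = "wdat"


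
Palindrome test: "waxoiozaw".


Word: "waxoiozaw"
Reversed: "wazoioxaw"
Forward == Backward? waxoiozaw != wazoioxaw
Palindrome = No


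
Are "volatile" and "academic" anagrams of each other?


Word 1: "volatile" → sorted: aeillotv
Word 2: "academic" → sorted: aaccdeim
Same letters? aeillotv != aaccdeim
Anagram = No


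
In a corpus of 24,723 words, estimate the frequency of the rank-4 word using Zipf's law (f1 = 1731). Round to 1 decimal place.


Zipf's law: f(r) = f(1) / r
f(1) = 1731
f(4) = 1731 / 4
= 432.8 occurrences


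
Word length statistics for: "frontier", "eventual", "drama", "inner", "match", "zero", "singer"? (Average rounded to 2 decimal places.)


Lengths: "frontier"=8, "eventual"=8, "drama"=5, "inner"=5, "match"=5, "zero"=4, "singer"=6
Sum = 41, Count = 7
Average = 41/7 = 5.86
= avg=5.86, min=4, max=8


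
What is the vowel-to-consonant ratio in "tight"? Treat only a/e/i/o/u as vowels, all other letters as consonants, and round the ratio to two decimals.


Word: "tight"
Vowels (a,e,i,o,u): 1
Consonants: 4
Ratio = 1/4
= 0.25


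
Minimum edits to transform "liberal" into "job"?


Word 1: "liberal" (length 7)
Word 2: "job" (length 3)
One optimal edit sequence (insert/delete/substitute each cost 1):
  1. substitute 'l' -> 'j'  (+1)
  2. substitute 'i' -> 'o'  (+1)
  3. keep 'b'
  4. delete 'e'  (+1)
  5. delete 'r'  (+1)
  6. delete 'a'  (+1)
  7. delete 'l'  (+1)
Total edit operations: 6
Edit distance = 6


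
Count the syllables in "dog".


Word: "dog"
Syllable breakdown: dog
Counting: 1 part
= 1 syllable


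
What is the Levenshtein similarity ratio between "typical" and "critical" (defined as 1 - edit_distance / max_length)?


Word 1: "typical" (length 7)
Word 2: "critical" (length 8)
One optimal edit sequence:
  1. insert 'c'  (+1)
  2. substitute 't' -> 'r'  (+1)
  3. substitute 'y' -> 'i'  (+1)
  4. substitute 'p' -> 't'  (+1)
  5. keep 'i'
  6. keep 'c'
  7. keep 'a'
  8. keep 'l'
Edit distance = 4
Max length = max(7, 8) = 8
Similarity = 1 - 4/8
= 0.5000


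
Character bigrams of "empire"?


Word: "empire" (length 6)
Number of bigrams = 6 - 2 + 1 = 5
  Position 0: "em"
  Position 1: "mp"
  Position 2: "pi"
  Position 3: "ir"
  Position 4: "re"
Bigrams = "em", "mp", "pi", "ir", "re"


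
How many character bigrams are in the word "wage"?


Word: "wage" (length 4)
Number of 2-grams = length - 2 + 1 = 4 - 2 + 1
= 3


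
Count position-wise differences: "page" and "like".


Comparing character by character (same length = 4):
  Pos 0: 'p' vs 'l' !=
  Pos 1: 'a' vs 'i' !=
  Pos 2: 'g' vs 'k' !=
  Pos 3: 'e' vs 'e' =
Hamming distance = 3


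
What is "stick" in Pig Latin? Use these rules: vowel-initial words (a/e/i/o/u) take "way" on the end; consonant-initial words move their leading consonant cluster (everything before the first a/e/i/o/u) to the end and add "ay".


Word: "stick"
Starts with consonant(s) → move to end, add 'ay'
Consonant cluster: "st"
Pig Latin = "ickstay"


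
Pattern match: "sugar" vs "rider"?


Pattern of "sugar": [0, 1, 2, 3, 4]
Pattern of "rider": [0, 1, 2, 3, 0]
Patterns do not match
Same pattern = No


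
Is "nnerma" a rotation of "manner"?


Word: "manner", Candidate: "nnerma"
Method: check if candidate is substring of word+word
"mannermanner" contains "nnerma"? Yes
Is rotation = Yes


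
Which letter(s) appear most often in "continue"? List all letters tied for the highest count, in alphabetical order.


Word: "continue"
Letter counts:
  'c': 1
  'e': 1
  'i': 1
  'n': 2
  'o': 1
  't': 1
  'u': 1
Maximum count = 2
Most frequent = 'n' (2 times each)


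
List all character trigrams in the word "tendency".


Word: "tendency" (length 8)
Number of trigrams = 8 - 3 + 1 = 6
  Position 0: "ten"
  Position 1: "end"
  Position 2: "nde"
  Position 3: "den"
  Position 4: "enc"
  Position 5: "ncy"
Trigrams = "ten", "end", "nde", "den", "enc", "ncy"


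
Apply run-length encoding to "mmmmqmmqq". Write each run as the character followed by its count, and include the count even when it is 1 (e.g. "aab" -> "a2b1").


String: "mmmmqmmqq"
Scanning for consecutive runs:
  'm' x 4
  'q' x 1
  'm' x 2
  'q' x 2
RLE = "m4q1m2q2"


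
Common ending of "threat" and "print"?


Word 1: "threat"
Word 2: "print"
Comparing from end:
  Pos -1: 't' == 't'
  Pos -2: 'a' != 'n' (stop)
LCS = "t" (length 1)


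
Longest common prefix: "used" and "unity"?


Word 1: "used"
Word 2: "unity"
Comparing from start:
  Pos 0: 'u' == 'u'
  Pos 1: 's' != 'n' (stop)
LCP = "u" (length 1)


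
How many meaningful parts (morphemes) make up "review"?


Word: "review"
Morphemes: re- / view
Each morpheme carries meaning
= 2 morphemes


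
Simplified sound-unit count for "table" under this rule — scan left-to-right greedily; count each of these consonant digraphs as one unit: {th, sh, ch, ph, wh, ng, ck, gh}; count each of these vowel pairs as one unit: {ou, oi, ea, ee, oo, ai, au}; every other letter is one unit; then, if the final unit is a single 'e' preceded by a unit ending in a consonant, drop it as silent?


Word: "table" (5 letters)
Left-to-right scan:
  (1) 't' (letter)
  (2) 'a' (letter)
  (3) 'b' (letter)
  (4) 'l' (letter)
  (5) 'e' (letter)
Units from scan: 5
Final unit is 'e' after a consonant -> drop as silent (-1)
Sound units = 4 units


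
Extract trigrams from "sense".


Word: "sense" (length 5)
Number of trigrams = 5 - 3 + 1 = 3
  Position 0: "sen"
  Position 1: "ens"
  Position 2: "nse"
Trigrams = "sen", "ens", "nse"


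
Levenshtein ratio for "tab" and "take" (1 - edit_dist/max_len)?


Word 1: "tab" (length 3)
Word 2: "take" (length 4)
One optimal edit sequence:
  1. keep 't'
  2. keep 'a'
  3. insert 'k'  (+1)
  4. substitute 'b' -> 'e'  (+1)
Edit distance = 2
Max length = max(3, 4) = 4
Similarity = 1 - 2/4
= 0.5000


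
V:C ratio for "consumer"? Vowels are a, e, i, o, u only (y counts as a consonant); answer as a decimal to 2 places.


Word: "consumer"
Vowels (a,e,i,o,u): 3
Consonants: 5
Ratio = 3/5
= 0.60


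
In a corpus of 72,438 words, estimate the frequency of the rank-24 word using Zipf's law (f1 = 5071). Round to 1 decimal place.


Zipf's law: f(r) = f(1) / r
f(1) = 5071
f(24) = 5071 / 24
= 211.3 occurrences


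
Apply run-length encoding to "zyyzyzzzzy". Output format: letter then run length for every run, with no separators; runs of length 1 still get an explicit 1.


String: "zyyzyzzzzy"
Scanning for consecutive runs:
  'z' x 1
  'y' x 2
  'z' x 1
  'y' x 1
  'z' x 4
  'y' x 1
RLE = "z1y2z1y1z4y1"


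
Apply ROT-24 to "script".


Word: "script"
Shift: 24
Each letter → (letter + shift) mod 26:
  's' (18) + 24 = 16 → 'q'
  'c' (2) + 24 = 0 → 'a'
  'r' (17) + 24 = 15 → 'p'
  'i' (8) + 24 = 6 → 'g'
  'p' (15) + 24 = 13 → 'n'
  't' (19) + 24 = 17 → 'r'
Result = "qapgnr"


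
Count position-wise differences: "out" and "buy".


Comparing character by character (same length = 3):
  Pos 0: 'o' vs 'b' !=
  Pos 1: 'u' vs 'u' =
  Pos 2: 't' vs 'y' !=
Hamming distance = 2


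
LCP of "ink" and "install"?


Word 1: "ink"
Word 2: "install"
Comparing from start:
  Pos 0: 'i' == 'i'
  Pos 1: 'n' == 'n'
  Pos 2: 'k' != 's' (stop)
LCP = "in" (length 2)


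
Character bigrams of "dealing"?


Word: "dealing" (length 7)
Number of bigrams = 7 - 2 + 1 = 6
  Position 0: "de"
  Position 1: "ea"
  Position 2: "al"
  Position 3: "li"
  Position 4: "in"
  Position 5: "ng"
Bigrams = "de", "ea", "al", "li", "in", "ng"


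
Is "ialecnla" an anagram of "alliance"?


Word 1: "alliance" → sorted: aaceilln
Word 2: "ialecnla" → sorted: aaceilln
Same letters? aaceilln == aaceilln
Anagram = Yes


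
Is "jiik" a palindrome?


Word: "jiik"
Reversed: "kiij"
Forward == Backward? jiik != kiij
Palindrome = No


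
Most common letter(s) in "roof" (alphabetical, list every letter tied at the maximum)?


Word: "roof"
Letter counts:
  'f': 1
  'o': 2
  'r': 1
Maximum count = 2
Most frequent = 'o' (2 times each)


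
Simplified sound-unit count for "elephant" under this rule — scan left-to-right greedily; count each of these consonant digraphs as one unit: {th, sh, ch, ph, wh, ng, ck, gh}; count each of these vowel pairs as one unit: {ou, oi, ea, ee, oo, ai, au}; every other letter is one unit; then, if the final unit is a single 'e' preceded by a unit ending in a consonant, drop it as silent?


Word: "elephant" (8 letters)
Left-to-right scan:
  1. 'e' (letter)
  2. 'l' (letter)
  3. 'e' (letter)
  4. 'ph' (digraph)
  5. 'a' (letter)
  6. 'n' (letter)
  7. 't' (letter)
Units from scan: 7
Sound units = 7 units


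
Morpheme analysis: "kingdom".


Word: "kingdom"
Morphemes: king / -dom
Each morpheme carries meaning
= 2 morphemes


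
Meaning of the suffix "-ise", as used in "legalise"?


Suffix: -ise
As in: legalise -> legal + -ise
Meaning = to make


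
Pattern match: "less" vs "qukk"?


Pattern of "less": [0, 1, 2, 2]
Pattern of "qukk": [0, 1, 2, 2]
Patterns match
Same pattern = Yes


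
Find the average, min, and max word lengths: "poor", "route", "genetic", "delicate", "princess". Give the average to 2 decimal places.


Lengths: "poor"=4, "route"=5, "genetic"=7, "delicate"=8, "princess"=8
Sum = 32, Count = 5
Average = 32/5 = 6.40
= avg=6.40, min=4, max=8


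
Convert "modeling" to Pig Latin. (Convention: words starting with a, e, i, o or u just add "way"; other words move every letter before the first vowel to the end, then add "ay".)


Word: "modeling"
Starts with consonant(s) → move to end, add 'ay'
Consonant cluster: "m"
Pig Latin = "odelingmay"


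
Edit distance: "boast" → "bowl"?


Word 1: "boast" (length 5)
Word 2: "bowl" (length 4)
One optimal edit sequence (insert/delete/substitute each cost 1):
  1. keep 'b'
  2. keep 'o'
  3. delete 'a'  (+1)
  4. substitute 's' -> 'w'  (+1)
  5. substitute 't' -> 'l'  (+1)
Total edit operations: 3
Edit distance = 3


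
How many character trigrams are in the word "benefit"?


Word: "benefit" (length 7)
Number of 3-grams = length - 3 + 1 = 7 - 3 + 1
= 5


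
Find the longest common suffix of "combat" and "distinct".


Word 1: "combat"
Word 2: "distinct"
Comparing from end:
  Pos -1: 't' == 't'
  Pos -2: 'a' != 'c' (stop)
LCS = "t" (length 1)


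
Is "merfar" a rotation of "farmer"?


Word: "farmer", Candidate: "merfar"
Method: check if candidate is substring of word+word
"farmerfarmer" contains "merfar"? Yes
Is rotation = Yes


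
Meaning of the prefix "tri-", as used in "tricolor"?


Prefix: tri-
Example: tricolor = tri- + color
Meaning = three


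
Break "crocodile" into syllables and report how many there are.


Word: "crocodile"
Syllable breakdown: croc | o | dile
Counting: 3 parts
= 3 syllables


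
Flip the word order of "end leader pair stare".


Original: "end leader pair stare"
Words (1..n): end | leader | pair | stare
Reversed (n..1): stare | pair | leader | end
Result = "stare pair leader end"


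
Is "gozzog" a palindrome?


Word: "gozzog"
Reversed: "gozzog"
Forward == Backward? gozzog == gozzog
Palindrome = Yes


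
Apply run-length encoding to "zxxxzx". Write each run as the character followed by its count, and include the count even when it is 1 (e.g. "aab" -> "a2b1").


String: "zxxxzx"
Scanning for consecutive runs:
  'z' x 1
  'x' x 3
  'z' x 1
  'x' x 1
RLE = "z1x3z1x1"


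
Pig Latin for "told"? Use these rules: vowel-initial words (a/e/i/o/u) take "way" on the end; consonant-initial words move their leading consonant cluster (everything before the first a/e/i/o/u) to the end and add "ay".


Word: "told"
Starts with consonant(s) → move to end, add 'ay'
Consonant cluster: "t"
Pig Latin = "oldtay"


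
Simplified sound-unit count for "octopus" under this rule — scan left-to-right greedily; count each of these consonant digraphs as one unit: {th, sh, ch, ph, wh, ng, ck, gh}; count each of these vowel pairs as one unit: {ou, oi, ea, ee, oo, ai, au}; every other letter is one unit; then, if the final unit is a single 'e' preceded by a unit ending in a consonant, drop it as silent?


Word: "octopus" (7 letters)
Left-to-right scan:
  (1) 'o' (letter)
  (2) 'c' (letter)
  (3) 't' (letter)
  (4) 'o' (letter)
  (5) 'p' (letter)
  (6) 'u' (letter)
  (7) 's' (letter)
Units from scan: 7
Sound units = 7 units


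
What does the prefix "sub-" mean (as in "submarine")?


Prefix: sub-
Example: submarine = sub- + marine
Meaning = under / below


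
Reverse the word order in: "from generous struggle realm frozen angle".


Original: "from generous struggle realm frozen angle"
Words (1..n): from | generous | struggle | realm | frozen | angle
Reversed (n..1): angle | frozen | realm | struggle | generous | from
Result = "angle frozen realm struggle generous from"


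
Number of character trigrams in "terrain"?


Word: "terrain" (length 7)
Number of 3-grams = length - 3 + 1 = 7 - 3 + 1
= 5


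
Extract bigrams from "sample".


Word: "sample" (length 6)
Number of bigrams = 6 - 2 + 1 = 5
  Position 0: "sa"
  Position 1: "am"
  Position 2: "mp"
  Position 3: "pl"
  Position 4: "le"
Bigrams = "sa", "am", "mp", "pl", "le"


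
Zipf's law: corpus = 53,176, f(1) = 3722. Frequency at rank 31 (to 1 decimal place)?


Zipf's law: f(r) = f(1) / r
f(1) = 3722
f(31) = 3722 / 31
= 120.1 occurrences


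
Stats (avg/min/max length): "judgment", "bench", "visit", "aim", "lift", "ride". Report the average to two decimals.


Lengths: "judgment"=8, "bench"=5, "visit"=5, "aim"=3, "lift"=4, "ride"=4
Sum = 29, Count = 6
Average = 29/6 = 4.83
= avg=4.83, min=3, max=8


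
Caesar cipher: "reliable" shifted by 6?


Word: "reliable"
Shift: 6
Each letter → (letter + shift) mod 26:
  'r' (17) + 6 = 23 → 'x'
  'e' (4) + 6 = 10 → 'k'
  'l' (11) + 6 = 17 → 'r'
  'i' (8) + 6 = 14 → 'o'
  'a' (0) + 6 = 6 → 'g'
  'b' (1) + 6 = 7 → 'h'
  'l' (11) + 6 = 17 → 'r'
  'e' (4) + 6 = 10 → 'k'
Result = "xkroghrk"


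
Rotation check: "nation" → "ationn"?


Word: "nation", Candidate: "ationn"
Method: check if candidate is substring of word+word
"nationnation" contains "ationn"? Yes
Is rotation = Yes


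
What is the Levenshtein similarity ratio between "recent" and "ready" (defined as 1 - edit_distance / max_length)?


Word 1: "recent" (length 6)
Word 2: "ready" (length 5)
One optimal edit sequence:
  1. keep 'r'
  2. keep 'e'
  3. delete 'c'  (+1)
  4. substitute 'e' -> 'a'  (+1)
  5. substitute 'n' -> 'd'  (+1)
  6. substitute 't' -> 'y'  (+1)
Edit distance = 4
Max length = max(6, 5) = 6
Similarity = 1 - 4/6
= 0.3333


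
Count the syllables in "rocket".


Word: "rocket"
Syllable breakdown: rock | et
Counting: 2 parts
= 2 syllables


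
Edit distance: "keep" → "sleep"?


Word 1: "keep" (length 4)
Word 2: "sleep" (length 5)
One optimal edit sequence (insert/delete/substitute each cost 1):
  1. insert 's'  (+1)
  2. substitute 'k' -> 'l'  (+1)
  3. keep 'e'
  4. keep 'e'
  5. keep 'p'
Total edit operations: 2
Edit distance = 2


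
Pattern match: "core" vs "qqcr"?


Pattern of "core": [0, 1, 2, 3]
Pattern of "qqcr": [0, 0, 1, 2]
Patterns do not match
Same pattern = No


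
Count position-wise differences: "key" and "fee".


Comparing character by character (same length = 3):
  Pos 0: 'k' vs 'f' !=
  Pos 1: 'e' vs 'e' =
  Pos 2: 'y' vs 'e' !=
Hamming distance = 2
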